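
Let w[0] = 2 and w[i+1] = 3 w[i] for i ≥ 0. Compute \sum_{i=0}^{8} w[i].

19682

w[1] = 3·2 = 6
w[2] = 3·6 = 18
w[3] = 3·18 = 54
w[4] = 3·54 = 162
w[5] = 3·162 = 486
w[6] = 3·486 = 1458
w[7] = 3·1458 = 4374
w[8] = 3·4374 = 13122
Sum = 2 + 6 + 18 + 54 + 162 + 486 + 1458 + 4374 + 13122 = 19682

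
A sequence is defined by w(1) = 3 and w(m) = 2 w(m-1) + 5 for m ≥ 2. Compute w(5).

123

w(2) = 2·3 + 5 = 11
w(3) = 2·11 + 5 = 27
w(4) = 2·27 + 5 = 59
w(5) = 2·59 + 5 = 123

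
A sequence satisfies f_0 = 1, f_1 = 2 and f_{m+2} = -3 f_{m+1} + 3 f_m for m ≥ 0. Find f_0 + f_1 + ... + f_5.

f_2 = -3·2 + 3·1 = -3
f_3 = -3·(-3) + 3·2 = 15
f_4 = -3·15 + 3·(-3) = -54
f_5 = -3·(-54) + 3·15 = 207
Sum = 1 + 2 + (-3) + 15 + (-54) + 207 = 168

168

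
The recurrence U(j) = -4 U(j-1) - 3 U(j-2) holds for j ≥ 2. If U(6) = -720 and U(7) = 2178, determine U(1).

-6

Rearranging, U(j-2) = (U(j) + 4 U(j-1)) / -3.
U(5) = (2178 + 4*(-720)) / -3 = -702/-3 = 234
U(4) = (-720 + 4*234) / -3 = 216/-3 = -72
U(3) = (234 + 4*(-72)) / -3 = -54/-3 = 18
U(2) = (-72 + 4*18) / -3 = 0/-3 = 0
U(1) = (18 + 4*0) / -3 = 18/-3 = -6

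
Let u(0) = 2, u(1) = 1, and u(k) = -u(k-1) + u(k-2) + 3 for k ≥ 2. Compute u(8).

u(2) = -1 + 2 + 3 = 4
u(3) = -4 + 1 + 3 = 0
u(4) = -0 + 4 + 3 = 7
u(5) = -7 + 0 + 3 = -4
u(6) = -(-4) + 7 + 3 = 14
u(7) = -14 + (-4) + 3 = -15
u(8) = -(-15) + 14 + 3 = 32

32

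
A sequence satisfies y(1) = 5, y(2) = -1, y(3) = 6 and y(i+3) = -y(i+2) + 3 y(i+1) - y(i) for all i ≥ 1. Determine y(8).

-470

y(4) = -6 + 3(-1) - 5 = -14
y(5) = -(-14) + 3(6) - (-1) = 33
y(6) = -33 + 3(-14) - 6 = -81
y(7) = -(-81) + 3(33) - (-14) = 194
y(8) = -194 + 3(-81) - 33 = -470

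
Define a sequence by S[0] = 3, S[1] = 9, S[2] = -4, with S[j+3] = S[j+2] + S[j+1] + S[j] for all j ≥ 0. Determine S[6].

38

S[3] = (-4) + 9 + 3 = 8
S[4] = 8 + (-4) + 9 = 13
S[5] = 13 + 8 + (-4) = 17
S[6] = 17 + 13 + 8 = 38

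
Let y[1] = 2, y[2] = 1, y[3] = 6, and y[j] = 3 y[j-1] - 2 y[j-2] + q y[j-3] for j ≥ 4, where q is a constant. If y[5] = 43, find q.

1

y[4] = 16 + 2q
y[5] = 36 + 7q
So 36 + 7q = 43, giving q = 1.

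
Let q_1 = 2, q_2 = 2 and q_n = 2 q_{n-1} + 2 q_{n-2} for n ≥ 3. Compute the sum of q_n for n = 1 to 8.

1792

q_3 = 2(2) + 2(2) = 8
q_4 = 2(8) + 2(2) = 20
q_5 = 2(20) + 2(8) = 56
q_6 = 2(56) + 2(20) = 152
q_7 = 2(152) + 2(56) = 416
q_8 = 2(416) + 2(152) = 1136
Sum = 2 + 2 + 8 + 20 + 56 + 152 + 416 + 1136 = 1792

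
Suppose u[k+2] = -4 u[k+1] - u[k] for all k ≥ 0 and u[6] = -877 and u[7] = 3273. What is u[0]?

-7

Rearranging, u[k-2] = -(u[k] + 4 u[k-1]).
u[5] = -(3273 + 4·(-877)) = 235
u[4] = -(-877 + 4·235) = -63
u[3] = -(235 + 4·(-63)) = 17
u[2] = -(-63 + 4·17) = -5
u[1] = -(17 + 4·(-5)) = 3
u[0] = -(-5 + 4·3) = -7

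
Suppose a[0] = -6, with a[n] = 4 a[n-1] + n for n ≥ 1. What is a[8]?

a[1] = 4(-6) + 1 = -23
a[2] = 4(-23) + 2 = -90
a[3] = 4(-90) + 3 = -357
a[4] = 4(-357) + 4 = -1424
a[5] = 4(-1424) + 5 = -5691
a[6] = 4(-5691) + 6 = -22758
a[7] = 4(-22758) + 7 = -91025
a[8] = 4(-91025) + 8 = -364092

-364092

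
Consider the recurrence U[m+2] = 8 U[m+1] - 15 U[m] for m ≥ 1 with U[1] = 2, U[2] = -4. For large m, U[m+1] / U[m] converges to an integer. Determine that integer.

5

The characteristic equation is r^2 - 8r + 15 = 0, which factors as (r - 5)(r - 3) = 0.
So the roots are 5 and 3. Since |5| > |3| and the coefficient of 5^m is non-zero, the ratio tends to 5.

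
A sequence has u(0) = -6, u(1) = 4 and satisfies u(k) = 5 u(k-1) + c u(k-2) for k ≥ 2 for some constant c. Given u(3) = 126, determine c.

-1

u(2) = 20 - 6c
u(3) = 100 - 26c
So 100 - 26c = 126, giving c = -1.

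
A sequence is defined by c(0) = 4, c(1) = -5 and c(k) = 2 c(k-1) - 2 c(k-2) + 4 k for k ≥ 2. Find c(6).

c(2) = 2(-5) - 2(4) + 8 = -10
c(3) = 2(-10) - 2(-5) + 12 = 2
c(4) = 2(2) - 2(-10) + 16 = 40
c(5) = 2(40) - 2(2) + 20 = 96
c(6) = 2(96) - 2(40) + 24 = 136

136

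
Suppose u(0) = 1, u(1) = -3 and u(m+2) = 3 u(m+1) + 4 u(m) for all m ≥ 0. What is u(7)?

-6555

u(2) = 3·(-3) + 4·1 = -5
u(3) = 3·(-5) + 4·(-3) = -27
u(4) = 3·(-27) + 4·(-5) = -101
u(5) = 3·(-101) + 4·(-27) = -411
u(6) = 3·(-411) + 4·(-101) = -1637
u(7) = 3·(-1637) + 4·(-411) = -6555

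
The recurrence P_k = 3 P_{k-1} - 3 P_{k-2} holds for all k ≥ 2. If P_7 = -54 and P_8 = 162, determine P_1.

2

Rearranging, P_{k-2} = (P_k - 3 P_{k-1}) / -3.
P_6 = (162 - 3*(-54)) / -3 = 324/-3 = -108
P_5 = (-54 - 3*(-108)) / -3 = 270/-3 = -90
P_4 = (-108 - 3*(-90)) / -3 = 162/-3 = -54
P_3 = (-90 - 3*(-54)) / -3 = 72/-3 = -24
P_2 = (-54 - 3*(-24)) / -3 = 18/-3 = -6
P_1 = (-24 - 3*(-6)) / -3 = -6/-3 = 2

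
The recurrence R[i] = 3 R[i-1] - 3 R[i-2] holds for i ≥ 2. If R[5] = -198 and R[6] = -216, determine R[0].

Rearranging, R[i-2] = (R[i] - 3 R[i-1]) / -3.
R[4] = (-216 - 3(-198)) / -3 = 378/-3 = -126
R[3] = (-198 - 3(-126)) / -3 = 180/-3 = -60
R[2] = (-126 - 3(-60)) / -3 = 54/-3 = -18
R[1] = (-60 - 3(-18)) / -3 = -6/-3 = 2
R[0] = (-18 - 3(2)) / -3 = -24/-3 = 8

8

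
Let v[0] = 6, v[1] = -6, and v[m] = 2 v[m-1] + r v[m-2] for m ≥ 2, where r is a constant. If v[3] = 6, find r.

v[2] = -12 + 6r
v[3] = -24 + 6r
So -24 + 6r = 6, giving r = 5.

5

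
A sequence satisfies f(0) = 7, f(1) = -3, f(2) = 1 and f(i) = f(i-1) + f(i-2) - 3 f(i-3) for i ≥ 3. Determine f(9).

f(3) = 1 + (-3) - 3(7) = -23
f(4) = (-23) + 1 - 3(-3) = -13
f(5) = (-13) + (-23) - 3(1) = -39
f(6) = (-39) + (-13) - 3(-23) = 17
f(7) = 17 + (-39) - 3(-13) = 17
f(8) = 17 + 17 - 3(-39) = 151
f(9) = 151 + 17 - 3(17) = 117

117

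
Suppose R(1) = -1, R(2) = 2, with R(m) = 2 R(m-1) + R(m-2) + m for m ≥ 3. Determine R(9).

R(3) = 2*2 + (-1) + 3 = 6
R(4) = 2*6 + 2 + 4 = 18
R(5) = 2*18 + 6 + 5 = 47
R(6) = 2*47 + 18 + 6 = 118
R(7) = 2*118 + 47 + 7 = 290
R(8) = 2*290 + 118 + 8 = 706
R(9) = 2*706 + 290 + 9 = 1711

1711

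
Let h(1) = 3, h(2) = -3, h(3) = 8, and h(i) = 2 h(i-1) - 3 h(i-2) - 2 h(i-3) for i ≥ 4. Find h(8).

-269

h(4) = 2(8) - 3(-3) - 2(3) = 19
h(5) = 2(19) - 3(8) - 2(-3) = 20
h(6) = 2(20) - 3(19) - 2(8) = -33
h(7) = 2(-33) - 3(20) - 2(19) = -164
h(8) = 2(-164) - 3(-33) - 2(20) = -269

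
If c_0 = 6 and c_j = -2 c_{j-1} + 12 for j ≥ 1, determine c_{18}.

524292

The fixed point is 12/(1 + 2) = 4, so c_j - 4 = -2(c_{j-1} - 4).
Hence c_j = 2·(-2)^j + 4.
c_{18} = 2·(-2)^{18} + 4 = 2·262144 + 4 = 524292.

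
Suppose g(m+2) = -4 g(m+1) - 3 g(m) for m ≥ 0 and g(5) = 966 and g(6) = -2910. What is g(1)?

Rearranging, g(m-2) = (g(m) + 4 g(m-1)) / -3.
g(4) = (-2910 + 4*966) / -3 = 954/-3 = -318
g(3) = (966 + 4*(-318)) / -3 = -306/-3 = 102
g(2) = (-318 + 4*102) / -3 = 90/-3 = -30
g(1) = (102 + 4*(-30)) / -3 = -18/-3 = 6

6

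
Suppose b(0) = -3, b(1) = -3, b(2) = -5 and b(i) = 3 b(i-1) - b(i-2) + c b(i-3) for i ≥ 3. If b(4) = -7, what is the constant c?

b(3) = -12 - 3c
b(4) = -31 - 12c
So -31 - 12c = -7, giving c = -2.

-2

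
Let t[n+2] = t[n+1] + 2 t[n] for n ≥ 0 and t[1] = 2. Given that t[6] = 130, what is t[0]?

4

Let t[0] = v.
t[2] = 2 + 2v
t[3] = 6 + 2v
t[4] = 10 + 6v
t[5] = 22 + 10v
t[6] = 42 + 22v
So 42 + 22v = 130, giving v = 4.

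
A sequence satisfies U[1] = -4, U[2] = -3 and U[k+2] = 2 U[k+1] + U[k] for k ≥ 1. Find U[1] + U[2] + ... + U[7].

-557

U[3] = 2·(-3) + (-4) = -10
U[4] = 2·(-10) + (-3) = -23
U[5] = 2·(-23) + (-10) = -56
U[6] = 2·(-56) + (-23) = -135
U[7] = 2·(-135) + (-56) = -326
Sum = (-4) + (-3) + (-10) + (-23) + (-56) + (-135) + (-326) = -557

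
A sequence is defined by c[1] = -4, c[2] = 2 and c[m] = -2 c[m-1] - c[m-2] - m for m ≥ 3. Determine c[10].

c[3] = -2(2) - (-4) - 3 = -3
c[4] = -2(-3) - 2 - 4 = 0
c[5] = -2(0) - (-3) - 5 = -2
c[6] = -2(-2) - 0 - 6 = -2
c[7] = -2(-2) - (-2) - 7 = -1
c[8] = -2(-1) - (-2) - 8 = -4
c[9] = -2(-4) - (-1) - 9 = 0
c[10] = -2(0) - (-4) - 10 = -6

-6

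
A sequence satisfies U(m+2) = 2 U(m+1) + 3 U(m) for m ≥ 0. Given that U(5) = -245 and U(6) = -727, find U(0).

Rearranging, U(m-2) = (U(m) - 2 U(m-1)) / 3.
U(4) = (-727 - 2(-245)) / 3 = -237/3 = -79
U(3) = (-245 - 2(-79)) / 3 = -87/3 = -29
U(2) = (-79 - 2(-29)) / 3 = -21/3 = -7
U(1) = (-29 - 2(-7)) / 3 = -15/3 = -5
U(0) = (-7 - 2(-5)) / 3 = 3/3 = 1

1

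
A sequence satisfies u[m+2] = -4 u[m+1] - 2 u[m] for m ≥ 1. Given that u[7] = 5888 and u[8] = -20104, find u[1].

-6

Rearranging, u[m-2] = (u[m] + 4 u[m-1]) / -2.
u[6] = (-20104 + 4·5888) / -2 = 3448/-2 = -1724
u[5] = (5888 + 4·(-1724)) / -2 = -1008/-2 = 504
u[4] = (-1724 + 4·504) / -2 = 292/-2 = -146
u[3] = (504 + 4·(-146)) / -2 = -80/-2 = 40
u[2] = (-146 + 4·40) / -2 = 14/-2 = -7
u[1] = (40 + 4·(-7)) / -2 = 12/-2 = -6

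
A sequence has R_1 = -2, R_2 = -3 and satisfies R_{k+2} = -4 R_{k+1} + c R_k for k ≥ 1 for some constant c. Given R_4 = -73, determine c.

R_3 = 12 - 2c
R_4 = -48 + 5c
So -48 + 5c = -73, giving c = -5.

-5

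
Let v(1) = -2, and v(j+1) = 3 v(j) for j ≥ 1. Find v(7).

v(2) = 3·(-2) = -6
v(3) = 3·(-6) = -18
v(4) = 3·(-18) = -54
v(5) = 3·(-54) = -162
v(6) = 3·(-162) = -486
v(7) = 3·(-486) = -1458

-1458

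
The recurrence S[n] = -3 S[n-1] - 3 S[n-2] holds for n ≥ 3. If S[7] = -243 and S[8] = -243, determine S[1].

9

Rearranging, S[n-2] = (S[n] + 3 S[n-1]) / -3.
S[6] = (-243 + 3(-243)) / -3 = -972/-3 = 324
S[5] = (-243 + 3(324)) / -3 = 729/-3 = -243
S[4] = (324 + 3(-243)) / -3 = -405/-3 = 135
S[3] = (-243 + 3(135)) / -3 = 162/-3 = -54
S[2] = (135 + 3(-54)) / -3 = -27/-3 = 9
S[1] = (-54 + 3(9)) / -3 = -27/-3 = 9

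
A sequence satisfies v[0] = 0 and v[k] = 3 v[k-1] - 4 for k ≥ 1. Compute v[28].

-45753584909920

The fixed point is -4/(1 - 3) = 2, so v[k] - 2 = 3(v[k-1] - 2).
Hence v[k] = -2·3^k + 2.
v[28] = -2·3^{28} + 2 = -2·22876792454961 + 2 = -45753584909920.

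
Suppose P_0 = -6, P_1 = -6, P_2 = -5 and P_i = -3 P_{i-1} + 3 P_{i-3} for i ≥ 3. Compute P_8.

-288

P_3 = -3*(-5) + 3*(-6) = -3
P_4 = -3*(-3) + 3*(-6) = -9
P_5 = -3*(-9) + 3*(-5) = 12
P_6 = -3*12 + 3*(-3) = -45
P_7 = -3*(-45) + 3*(-9) = 108
P_8 = -3*108 + 3*12 = -288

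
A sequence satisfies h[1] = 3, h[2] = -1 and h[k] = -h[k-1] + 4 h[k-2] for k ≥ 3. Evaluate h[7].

413

h[3] = -(-1) + 4·3 = 13
h[4] = -13 + 4·(-1) = -17
h[5] = -(-17) + 4·13 = 69
h[6] = -69 + 4·(-17) = -137
h[7] = -(-137) + 4·69 = 413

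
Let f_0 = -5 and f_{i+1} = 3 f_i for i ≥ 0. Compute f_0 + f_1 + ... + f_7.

f_1 = 3·(-5) = -15
f_2 = 3·(-15) = -45
f_3 = 3·(-45) = -135
f_4 = 3·(-135) = -405
f_5 = 3·(-405) = -1215
f_6 = 3·(-1215) = -3645
f_7 = 3·(-3645) = -10935
Sum = (-5) + (-15) + (-45) + (-135) + (-405) + (-1215) + (-3645) + (-10935) = -16400

-16400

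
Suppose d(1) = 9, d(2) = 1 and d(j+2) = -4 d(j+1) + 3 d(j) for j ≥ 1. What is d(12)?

d(3) = -4*1 + 3*9 = 23
d(4) = -4*23 + 3*1 = -89
d(5) = -4*(-89) + 3*23 = 425
d(6) = -4*425 + 3*(-89) = -1967
d(7) = -4*(-1967) + 3*425 = 9143
d(8) = -4*9143 + 3*(-1967) = -42473
d(9) = -4*(-42473) + 3*9143 = 197321
d(10) = -4*197321 + 3*(-42473) = -916703
d(11) = -4*(-916703) + 3*197321 = 4258775
d(12) = -4*4258775 + 3*(-916703) = -19785209

-19785209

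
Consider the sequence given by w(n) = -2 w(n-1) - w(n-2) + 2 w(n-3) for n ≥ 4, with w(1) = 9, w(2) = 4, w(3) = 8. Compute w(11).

148

w(4) = -2(8) - 4 + 2(9) = -2
w(5) = -2(-2) - 8 + 2(4) = 4
w(6) = -2(4) - (-2) + 2(8) = 10
w(7) = -2(10) - 4 + 2(-2) = -28
w(8) = -2(-28) - 10 + 2(4) = 54
w(9) = -2(54) - (-28) + 2(10) = -60
w(10) = -2(-60) - 54 + 2(-28) = 10
w(11) = -2(10) - (-60) + 2(54) = 148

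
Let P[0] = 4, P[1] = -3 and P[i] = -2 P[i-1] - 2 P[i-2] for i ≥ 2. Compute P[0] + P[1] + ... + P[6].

P[2] = -2·(-3) - 2·4 = -2
P[3] = -2·(-2) - 2·(-3) = 10
P[4] = -2·10 - 2·(-2) = -16
P[5] = -2·(-16) - 2·10 = 12
P[6] = -2·12 - 2·(-16) = 8
Sum = 4 + (-3) + (-2) + 10 + (-16) + 12 + 8 = 13

13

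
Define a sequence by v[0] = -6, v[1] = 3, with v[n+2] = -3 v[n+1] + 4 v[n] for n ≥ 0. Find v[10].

-1887441

v[2] = -3(3) + 4(-6) = -33
v[3] = -3(-33) + 4(3) = 111
v[4] = -3(111) + 4(-33) = -465
v[5] = -3(-465) + 4(111) = 1839
v[6] = -3(1839) + 4(-465) = -7377
v[7] = -3(-7377) + 4(1839) = 29487
v[8] = -3(29487) + 4(-7377) = -117969
v[9] = -3(-117969) + 4(29487) = 471855
v[10] = -3(471855) + 4(-117969) = -1887441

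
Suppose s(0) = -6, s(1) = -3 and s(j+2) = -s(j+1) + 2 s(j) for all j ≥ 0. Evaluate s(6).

s(2) = -(-3) + 2*(-6) = -9
s(3) = -(-9) + 2*(-3) = 3
s(4) = -3 + 2*(-9) = -21
s(5) = -(-21) + 2*3 = 27
s(6) = -27 + 2*(-21) = -69

-69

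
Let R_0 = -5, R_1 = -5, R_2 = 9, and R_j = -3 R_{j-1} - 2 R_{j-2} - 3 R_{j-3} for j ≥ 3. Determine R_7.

-233

R_3 = -3·9 - 2·(-5) - 3·(-5) = -2
R_4 = -3·(-2) - 2·9 - 3·(-5) = 3
R_5 = -3·3 - 2·(-2) - 3·9 = -32
R_6 = -3·(-32) - 2·3 - 3·(-2) = 96
R_7 = -3·96 - 2·(-32) - 3·3 = -233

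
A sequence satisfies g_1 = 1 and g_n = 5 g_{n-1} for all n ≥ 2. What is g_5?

625

g_2 = 5(1) = 5
g_3 = 5(5) = 25
g_4 = 5(25) = 125
g_5 = 5(125) = 625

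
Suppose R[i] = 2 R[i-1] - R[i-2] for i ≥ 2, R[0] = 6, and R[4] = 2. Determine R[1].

Let R[1] = x.
R[2] = -6 + 2x
R[3] = -12 + 3x
R[4] = -18 + 4x
So -18 + 4x = 2, giving x = 5.

5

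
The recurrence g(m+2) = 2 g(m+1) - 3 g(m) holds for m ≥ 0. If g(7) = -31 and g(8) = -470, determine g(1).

-7

Rearranging, g(m-2) = (g(m) - 2 g(m-1)) / -3.
g(6) = (-470 - 2*(-31)) / -3 = -408/-3 = 136
g(5) = (-31 - 2*136) / -3 = -303/-3 = 101
g(4) = (136 - 2*101) / -3 = -66/-3 = 22
g(3) = (101 - 2*22) / -3 = 57/-3 = -19
g(2) = (22 - 2*(-19)) / -3 = 60/-3 = -20
g(1) = (-19 - 2*(-20)) / -3 = 21/-3 = -7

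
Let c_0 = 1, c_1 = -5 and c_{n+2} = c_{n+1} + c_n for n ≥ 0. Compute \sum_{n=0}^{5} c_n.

c_2 = (-5) + 1 = -4
c_3 = (-4) + (-5) = -9
c_4 = (-9) + (-4) = -13
c_5 = (-13) + (-9) = -22
Sum = 1 + (-5) + (-4) + (-9) + (-13) + (-22) = -52

-52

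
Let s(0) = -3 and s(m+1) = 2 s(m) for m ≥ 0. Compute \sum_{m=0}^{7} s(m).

s(1) = 2*(-3) = -6
s(2) = 2*(-6) = -12
s(3) = 2*(-12) = -24
s(4) = 2*(-24) = -48
s(5) = 2*(-48) = -96
s(6) = 2*(-96) = -192
s(7) = 2*(-192) = -384
Sum = (-3) + (-6) + (-12) + (-24) + (-48) + (-96) + (-192) + (-384) = -765

-765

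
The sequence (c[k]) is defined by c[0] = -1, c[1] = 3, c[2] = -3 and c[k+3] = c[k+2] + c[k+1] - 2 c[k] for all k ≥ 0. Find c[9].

c[3] = (-3) + 3 - 2·(-1) = 2
c[4] = 2 + (-3) - 2·3 = -7
c[5] = (-7) + 2 - 2·(-3) = 1
c[6] = 1 + (-7) - 2·2 = -10
c[7] = (-10) + 1 - 2·(-7) = 5
c[8] = 5 + (-10) - 2·1 = -7
c[9] = (-7) + 5 - 2·(-10) = 18

18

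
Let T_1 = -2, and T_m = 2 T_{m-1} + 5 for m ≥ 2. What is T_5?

T_2 = 2(-2) + 5 = 1
T_3 = 2(1) + 5 = 7
T_4 = 2(7) + 5 = 19
T_5 = 2(19) + 5 = 43

43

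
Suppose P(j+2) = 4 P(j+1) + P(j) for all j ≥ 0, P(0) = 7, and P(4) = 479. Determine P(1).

Let P(1) = z.
P(2) = 7 + 4z
P(3) = 28 + 17z
P(4) = 119 + 72z
So 119 + 72z = 479, giving z = 5.

5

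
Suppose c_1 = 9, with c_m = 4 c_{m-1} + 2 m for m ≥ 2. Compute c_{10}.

c_2 = 4*9 + 4 = 40
c_3 = 4*40 + 6 = 166
c_4 = 4*166 + 8 = 672
c_5 = 4*672 + 10 = 2698
c_6 = 4*2698 + 12 = 10804
c_7 = 4*10804 + 14 = 43230
c_8 = 4*43230 + 16 = 172936
c_9 = 4*172936 + 18 = 691762
c_{10} = 4*691762 + 20 = 2767068

2767068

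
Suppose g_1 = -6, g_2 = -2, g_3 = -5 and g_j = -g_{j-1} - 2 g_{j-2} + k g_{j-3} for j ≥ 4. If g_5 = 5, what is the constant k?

g_4 = 9 - 6k
g_5 = 1 + 4k
So 1 + 4k = 5, giving k = 1.

1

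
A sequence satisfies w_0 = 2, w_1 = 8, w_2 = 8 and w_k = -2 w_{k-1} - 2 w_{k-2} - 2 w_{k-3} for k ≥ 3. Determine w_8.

w_3 = -2·8 - 2·8 - 2·2 = -36
w_4 = -2·(-36) - 2·8 - 2·8 = 40
w_5 = -2·40 - 2·(-36) - 2·8 = -24
w_6 = -2·(-24) - 2·40 - 2·(-36) = 40
w_7 = -2·40 - 2·(-24) - 2·40 = -112
w_8 = -2·(-112) - 2·40 - 2·(-24) = 192

192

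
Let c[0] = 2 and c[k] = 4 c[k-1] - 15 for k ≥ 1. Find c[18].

-206158430203

The fixed point is -15/(1 - 4) = 5, so c[k] - 5 = 4(c[k-1] - 5).
Hence c[k] = -3·4^k + 5.
c[18] = -3·4^{18} + 5 = -3·68719476736 + 5 = -206158430203.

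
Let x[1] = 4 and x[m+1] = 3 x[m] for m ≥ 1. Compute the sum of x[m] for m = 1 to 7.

x[2] = 3(4) = 12
x[3] = 3(12) = 36
x[4] = 3(36) = 108
x[5] = 3(108) = 324
x[6] = 3(324) = 972
x[7] = 3(972) = 2916
Sum = 4 + 12 + 36 + 108 + 324 + 972 + 2916 = 4372

4372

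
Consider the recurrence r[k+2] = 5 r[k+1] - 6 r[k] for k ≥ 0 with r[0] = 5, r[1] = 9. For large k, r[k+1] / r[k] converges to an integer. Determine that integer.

3

The characteristic equation is r^2 - 5r + 6 = 0, which factors as (r - 3)(r - 2) = 0.
So the roots are 3 and 2. Since |3| > |2| and the coefficient of 3^k is non-zero, the ratio tends to 3.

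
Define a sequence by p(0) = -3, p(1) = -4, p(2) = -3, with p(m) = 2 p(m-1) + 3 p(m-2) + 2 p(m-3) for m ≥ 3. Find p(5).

-208

p(3) = 2(-3) + 3(-4) + 2(-3) = -24
p(4) = 2(-24) + 3(-3) + 2(-4) = -65
p(5) = 2(-65) + 3(-24) + 2(-3) = -208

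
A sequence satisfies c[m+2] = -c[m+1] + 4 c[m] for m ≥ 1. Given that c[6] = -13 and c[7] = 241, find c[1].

6

Rearranging, c[m-2] = (c[m] + c[m-1]) / 4.
c[5] = (241 + (-13)) / 4 = 228/4 = 57
c[4] = (-13 + 57) / 4 = 44/4 = 11
c[3] = (57 + 11) / 4 = 68/4 = 17
c[2] = (11 + 17) / 4 = 28/4 = 7
c[1] = (17 + 7) / 4 = 24/4 = 6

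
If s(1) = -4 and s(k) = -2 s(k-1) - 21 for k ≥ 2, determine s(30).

-1610612743

The fixed point is -21/(1 + 2) = -7, so s(k) + 7 = -2(s(k-1) + 7).
Hence s(k) = 3·(-2)^{k-1} - 7.
s(30) = 3·(-2)^{29} - 7 = 3·-536870912 - 7 = -1610612743.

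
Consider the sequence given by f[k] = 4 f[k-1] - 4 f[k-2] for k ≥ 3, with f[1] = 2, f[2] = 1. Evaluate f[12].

-29696

f[3] = 4(1) - 4(2) = -4
f[4] = 4(-4) - 4(1) = -20
f[5] = 4(-20) - 4(-4) = -64
f[6] = 4(-64) - 4(-20) = -176
f[7] = 4(-176) - 4(-64) = -448
f[8] = 4(-448) - 4(-176) = -1088
f[9] = 4(-1088) - 4(-448) = -2560
f[10] = 4(-2560) - 4(-1088) = -5888
f[11] = 4(-5888) - 4(-2560) = -13312
f[12] = 4(-13312) - 4(-5888) = -29696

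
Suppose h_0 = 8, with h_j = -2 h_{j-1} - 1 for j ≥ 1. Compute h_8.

h_1 = -2*8 - 1 = -17
h_2 = -2*(-17) - 1 = 33
h_3 = -2*33 - 1 = -67
h_4 = -2*(-67) - 1 = 133
h_5 = -2*133 - 1 = -267
h_6 = -2*(-267) - 1 = 533
h_7 = -2*533 - 1 = -1067
h_8 = -2*(-1067) - 1 = 2133

2133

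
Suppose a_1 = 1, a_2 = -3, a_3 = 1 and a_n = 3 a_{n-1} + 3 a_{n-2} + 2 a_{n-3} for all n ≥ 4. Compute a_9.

a_4 = 3·1 + 3·(-3) + 2·1 = -4
a_5 = 3·(-4) + 3·1 + 2·(-3) = -15
a_6 = 3·(-15) + 3·(-4) + 2·1 = -55
a_7 = 3·(-55) + 3·(-15) + 2·(-4) = -218
a_8 = 3·(-218) + 3·(-55) + 2·(-15) = -849
a_9 = 3·(-849) + 3·(-218) + 2·(-55) = -3311

-3311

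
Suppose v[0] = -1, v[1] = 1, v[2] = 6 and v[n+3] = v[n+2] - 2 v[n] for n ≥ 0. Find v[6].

v[3] = 6 - 2(-1) = 8
v[4] = 8 - 2(1) = 6
v[5] = 6 - 2(6) = -6
v[6] = (-6) - 2(8) = -22

-22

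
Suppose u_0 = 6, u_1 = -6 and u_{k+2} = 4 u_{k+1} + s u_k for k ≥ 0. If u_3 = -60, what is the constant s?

2

u_2 = -24 + 6s
u_3 = -96 + 18s
So -96 + 18s = -60, giving s = 2.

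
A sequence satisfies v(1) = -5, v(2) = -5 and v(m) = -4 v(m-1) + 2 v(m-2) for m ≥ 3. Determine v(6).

-980

v(3) = -4*(-5) + 2*(-5) = 10
v(4) = -4*10 + 2*(-5) = -50
v(5) = -4*(-50) + 2*10 = 220
v(6) = -4*220 + 2*(-50) = -980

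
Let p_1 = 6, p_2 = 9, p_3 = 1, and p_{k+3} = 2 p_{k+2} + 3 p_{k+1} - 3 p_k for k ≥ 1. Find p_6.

p_4 = 2·1 + 3·9 - 3·6 = 11
p_5 = 2·11 + 3·1 - 3·9 = -2
p_6 = 2·(-2) + 3·11 - 3·1 = 26

26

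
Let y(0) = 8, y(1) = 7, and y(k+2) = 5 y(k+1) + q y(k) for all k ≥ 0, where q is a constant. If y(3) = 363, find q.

y(2) = 35 + 8q
y(3) = 175 + 47q
So 175 + 47q = 363, giving q = 4.

4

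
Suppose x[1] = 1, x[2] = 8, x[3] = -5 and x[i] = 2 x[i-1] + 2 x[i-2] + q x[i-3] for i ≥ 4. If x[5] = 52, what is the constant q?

5

x[4] = 6 + q
x[5] = 2 + 10q
So 2 + 10q = 52, giving q = 5.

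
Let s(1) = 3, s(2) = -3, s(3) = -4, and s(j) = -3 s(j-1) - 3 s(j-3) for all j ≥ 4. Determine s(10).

1458

s(4) = -3·(-4) - 3·3 = 3
s(5) = -3·3 - 3·(-3) = 0
s(6) = -3·0 - 3·(-4) = 12
s(7) = -3·12 - 3·3 = -45
s(8) = -3·(-45) - 3·0 = 135
s(9) = -3·135 - 3·12 = -441
s(10) = -3·(-441) - 3·(-45) = 1458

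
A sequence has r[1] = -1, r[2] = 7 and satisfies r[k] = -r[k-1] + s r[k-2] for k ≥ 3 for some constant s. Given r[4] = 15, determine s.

1

r[3] = -7 - s
r[4] = 7 + 8s
So 7 + 8s = 15, giving s = 1.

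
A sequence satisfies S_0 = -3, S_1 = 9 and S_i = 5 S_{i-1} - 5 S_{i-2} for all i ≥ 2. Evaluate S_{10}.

2259375

S_2 = 5·9 - 5·(-3) = 60
S_3 = 5·60 - 5·9 = 255
S_4 = 5·255 - 5·60 = 975
S_5 = 5·975 - 5·255 = 3600
S_6 = 5·3600 - 5·975 = 13125
S_7 = 5·13125 - 5·3600 = 47625
S_8 = 5·47625 - 5·13125 = 172500
S_9 = 5·172500 - 5·47625 = 624375
S_{10} = 5·624375 - 5·172500 = 2259375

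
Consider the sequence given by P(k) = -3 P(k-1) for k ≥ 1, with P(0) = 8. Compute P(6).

5832

P(1) = -3*8 = -24
P(2) = -3*(-24) = 72
P(3) = -3*72 = -216
P(4) = -3*(-216) = 648
P(5) = -3*648 = -1944
P(6) = -3*(-1944) = 5832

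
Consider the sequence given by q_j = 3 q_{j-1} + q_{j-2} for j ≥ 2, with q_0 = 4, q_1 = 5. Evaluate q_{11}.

878753

q_2 = 3(5) + 4 = 19
q_3 = 3(19) + 5 = 62
q_4 = 3(62) + 19 = 205
q_5 = 3(205) + 62 = 677
q_6 = 3(677) + 205 = 2236
q_7 = 3(2236) + 677 = 7385
q_8 = 3(7385) + 2236 = 24391
q_9 = 3(24391) + 7385 = 80558
q_{10} = 3(80558) + 24391 = 266065
q_{11} = 3(266065) + 80558 = 878753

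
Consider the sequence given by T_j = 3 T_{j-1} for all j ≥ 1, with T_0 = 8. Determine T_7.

17496

T_1 = 3·8 = 24
T_2 = 3·24 = 72
T_3 = 3·72 = 216
T_4 = 3·216 = 648
T_5 = 3·648 = 1944
T_6 = 3·1944 = 5832
T_7 = 3·5832 = 17496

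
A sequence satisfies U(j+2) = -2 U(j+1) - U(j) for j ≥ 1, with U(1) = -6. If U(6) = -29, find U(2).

-1

Let U(2) = z.
U(3) = 6 - 2z
U(4) = -12 + 3z
U(5) = 18 - 4z
U(6) = -24 + 5z
So -24 + 5z = -29, giving z = -1.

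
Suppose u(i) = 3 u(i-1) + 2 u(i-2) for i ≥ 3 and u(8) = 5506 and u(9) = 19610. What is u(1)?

2

Rearranging, u(i-2) = (u(i) - 3 u(i-1)) / 2.
u(7) = (19610 - 3(5506)) / 2 = 3092/2 = 1546
u(6) = (5506 - 3(1546)) / 2 = 868/2 = 434
u(5) = (1546 - 3(434)) / 2 = 244/2 = 122
u(4) = (434 - 3(122)) / 2 = 68/2 = 34
u(3) = (122 - 3(34)) / 2 = 20/2 = 10
u(2) = (34 - 3(10)) / 2 = 4/2 = 2
u(1) = (10 - 3(2)) / 2 = 4/2 = 2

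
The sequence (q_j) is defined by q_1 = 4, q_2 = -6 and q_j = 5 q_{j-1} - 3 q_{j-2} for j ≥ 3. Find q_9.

q_3 = 5(-6) - 3(4) = -42
q_4 = 5(-42) - 3(-6) = -192
q_5 = 5(-192) - 3(-42) = -834
q_6 = 5(-834) - 3(-192) = -3594
q_7 = 5(-3594) - 3(-834) = -15468
q_8 = 5(-15468) - 3(-3594) = -66558
q_9 = 5(-66558) - 3(-15468) = -286386

-286386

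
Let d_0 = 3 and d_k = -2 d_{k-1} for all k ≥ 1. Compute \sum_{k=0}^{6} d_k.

129

d_1 = -2*3 = -6
d_2 = -2*(-6) = 12
d_3 = -2*12 = -24
d_4 = -2*(-24) = 48
d_5 = -2*48 = -96
d_6 = -2*(-96) = 192
Sum = 3 + (-6) + 12 + (-24) + 48 + (-96) + 192 = 129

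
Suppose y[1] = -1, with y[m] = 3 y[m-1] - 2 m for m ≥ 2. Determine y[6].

-843

y[2] = 3·(-1) - 4 = -7
y[3] = 3·(-7) - 6 = -27
y[4] = 3·(-27) - 8 = -89
y[5] = 3·(-89) - 10 = -277
y[6] = 3·(-277) - 12 = -843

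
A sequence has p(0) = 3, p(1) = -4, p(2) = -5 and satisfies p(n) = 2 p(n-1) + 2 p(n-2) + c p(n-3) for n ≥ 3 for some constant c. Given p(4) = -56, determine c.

p(3) = -18 + 3c
p(4) = -46 + 2c
So -46 + 2c = -56, giving c = -5.

-5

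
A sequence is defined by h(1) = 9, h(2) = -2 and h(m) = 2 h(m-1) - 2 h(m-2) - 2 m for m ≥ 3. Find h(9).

h(3) = 2*(-2) - 2*9 - 6 = -28
h(4) = 2*(-28) - 2*(-2) - 8 = -60
h(5) = 2*(-60) - 2*(-28) - 10 = -74
h(6) = 2*(-74) - 2*(-60) - 12 = -40
h(7) = 2*(-40) - 2*(-74) - 14 = 54
h(8) = 2*54 - 2*(-40) - 16 = 172
h(9) = 2*172 - 2*54 - 18 = 218

218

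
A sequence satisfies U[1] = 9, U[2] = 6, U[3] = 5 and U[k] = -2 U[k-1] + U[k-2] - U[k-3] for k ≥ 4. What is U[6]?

U[4] = -2*5 + 6 - 9 = -13
U[5] = -2*(-13) + 5 - 6 = 25
U[6] = -2*25 + (-13) - 5 = -68

-68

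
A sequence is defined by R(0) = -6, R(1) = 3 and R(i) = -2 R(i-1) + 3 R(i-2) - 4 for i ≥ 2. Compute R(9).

49195

R(2) = -2*3 + 3*(-6) - 4 = -28
R(3) = -2*(-28) + 3*3 - 4 = 61
R(4) = -2*61 + 3*(-28) - 4 = -210
R(5) = -2*(-210) + 3*61 - 4 = 599
R(6) = -2*599 + 3*(-210) - 4 = -1832
R(7) = -2*(-1832) + 3*599 - 4 = 5457
R(8) = -2*5457 + 3*(-1832) - 4 = -16414
R(9) = -2*(-16414) + 3*5457 - 4 = 49195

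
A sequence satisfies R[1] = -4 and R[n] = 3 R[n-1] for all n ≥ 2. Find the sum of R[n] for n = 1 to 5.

-484

R[2] = 3(-4) = -12
R[3] = 3(-12) = -36
R[4] = 3(-36) = -108
R[5] = 3(-108) = -324
Sum = (-4) + (-12) + (-36) + (-108) + (-324) = -484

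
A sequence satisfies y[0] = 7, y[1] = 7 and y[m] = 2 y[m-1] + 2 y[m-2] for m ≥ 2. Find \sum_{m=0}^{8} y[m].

y[2] = 2*7 + 2*7 = 28
y[3] = 2*28 + 2*7 = 70
y[4] = 2*70 + 2*28 = 196
y[5] = 2*196 + 2*70 = 532
y[6] = 2*532 + 2*196 = 1456
y[7] = 2*1456 + 2*532 = 3976
y[8] = 2*3976 + 2*1456 = 10864
Sum = 7 + 7 + 28 + 70 + 196 + 532 + 1456 + 3976 + 10864 = 17136

17136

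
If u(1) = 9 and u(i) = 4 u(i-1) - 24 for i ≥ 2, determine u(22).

4398046511112

The fixed point is -24/(1 - 4) = 8, so u(i) - 8 = 4(u(i-1) - 8).
Hence u(i) = 1·4^{i-1} + 8.
u(22) = 1·4^{21} + 8 = 1·4398046511104 + 8 = 4398046511112.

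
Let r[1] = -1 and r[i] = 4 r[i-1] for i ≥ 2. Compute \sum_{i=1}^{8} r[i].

r[2] = 4·(-1) = -4
r[3] = 4·(-4) = -16
r[4] = 4·(-16) = -64
r[5] = 4·(-64) = -256
r[6] = 4·(-256) = -1024
r[7] = 4·(-1024) = -4096
r[8] = 4·(-4096) = -16384
Sum = (-1) + (-4) + (-16) + (-64) + (-256) + (-1024) + (-4096) + (-16384) = -21845

-21845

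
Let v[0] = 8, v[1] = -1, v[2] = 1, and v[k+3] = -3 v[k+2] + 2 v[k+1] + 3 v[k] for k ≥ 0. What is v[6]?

v[3] = -3*1 + 2*(-1) + 3*8 = 19
v[4] = -3*19 + 2*1 + 3*(-1) = -58
v[5] = -3*(-58) + 2*19 + 3*1 = 215
v[6] = -3*215 + 2*(-58) + 3*19 = -704

-704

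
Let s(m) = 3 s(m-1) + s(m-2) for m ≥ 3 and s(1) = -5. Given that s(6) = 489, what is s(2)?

6

Let s(2) = w.
s(3) = -5 + 3w
s(4) = -15 + 10w
s(5) = -50 + 33w
s(6) = -165 + 109w
So -165 + 109w = 489, giving w = 6.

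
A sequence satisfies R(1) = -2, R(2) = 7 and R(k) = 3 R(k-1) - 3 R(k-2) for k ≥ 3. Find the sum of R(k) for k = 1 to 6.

308

R(3) = 3(7) - 3(-2) = 27
R(4) = 3(27) - 3(7) = 60
R(5) = 3(60) - 3(27) = 99
R(6) = 3(99) - 3(60) = 117
Sum = (-2) + 7 + 27 + 60 + 99 + 117 = 308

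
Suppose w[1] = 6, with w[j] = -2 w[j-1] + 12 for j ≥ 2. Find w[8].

w[2] = -2(6) + 12 = 0
w[3] = -2(0) + 12 = 12
w[4] = -2(12) + 12 = -12
w[5] = -2(-12) + 12 = 36
w[6] = -2(36) + 12 = -60
w[7] = -2(-60) + 12 = 132
w[8] = -2(132) + 12 = -252

-252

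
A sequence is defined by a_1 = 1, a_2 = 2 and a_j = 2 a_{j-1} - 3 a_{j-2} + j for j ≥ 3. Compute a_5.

a_3 = 2(2) - 3(1) + 3 = 4
a_4 = 2(4) - 3(2) + 4 = 6
a_5 = 2(6) - 3(4) + 5 = 5

5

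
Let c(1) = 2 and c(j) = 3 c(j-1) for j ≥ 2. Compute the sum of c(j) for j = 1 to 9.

19682

c(2) = 3·2 = 6
c(3) = 3·6 = 18
c(4) = 3·18 = 54
c(5) = 3·54 = 162
c(6) = 3·162 = 486
c(7) = 3·486 = 1458
c(8) = 3·1458 = 4374
c(9) = 3·4374 = 13122
Sum = 2 + 6 + 18 + 54 + 162 + 486 + 1458 + 4374 + 13122 = 19682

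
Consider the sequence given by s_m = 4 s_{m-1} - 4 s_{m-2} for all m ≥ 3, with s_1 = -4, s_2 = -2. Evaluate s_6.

352

s_3 = 4(-2) - 4(-4) = 8
s_4 = 4(8) - 4(-2) = 40
s_5 = 4(40) - 4(8) = 128
s_6 = 4(128) - 4(40) = 352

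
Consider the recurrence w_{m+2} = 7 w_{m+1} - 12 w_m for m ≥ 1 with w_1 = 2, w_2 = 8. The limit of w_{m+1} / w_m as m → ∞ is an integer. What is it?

4

The characteristic equation is r^2 - 7r + 12 = 0, which factors as (r - 4)(r - 3) = 0.
So the roots are 4 and 3. Since |4| > |3| and the coefficient of 4^m is non-zero, the ratio tends to 4.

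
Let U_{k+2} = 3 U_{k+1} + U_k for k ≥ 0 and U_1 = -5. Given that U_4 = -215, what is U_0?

Let U_0 = y.
U_2 = -15 + y
U_3 = -50 + 3y
U_4 = -165 + 10y
So -165 + 10y = -215, giving y = -5.

-5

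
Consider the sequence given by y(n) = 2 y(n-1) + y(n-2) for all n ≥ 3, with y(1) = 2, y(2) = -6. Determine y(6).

y(3) = 2*(-6) + 2 = -10
y(4) = 2*(-10) + (-6) = -26
y(5) = 2*(-26) + (-10) = -62
y(6) = 2*(-62) + (-26) = -150

-150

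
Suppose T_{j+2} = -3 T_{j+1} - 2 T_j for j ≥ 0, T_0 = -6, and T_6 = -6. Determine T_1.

Let T_1 = y.
T_2 = 12 - 3y
T_3 = -36 + 7y
T_4 = 84 - 15y
T_5 = -180 + 31y
T_6 = 372 - 63y
So 372 - 63y = -6, giving y = 6.

6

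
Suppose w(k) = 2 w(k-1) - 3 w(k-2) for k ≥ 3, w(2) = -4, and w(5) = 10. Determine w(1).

Let w(1) = v.
w(3) = -8 - 3v
w(4) = -4 - 6v
w(5) = 16 - 3v
So 16 - 3v = 10, giving v = 2.

2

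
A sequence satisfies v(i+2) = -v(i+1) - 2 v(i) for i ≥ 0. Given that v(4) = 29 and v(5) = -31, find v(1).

7

Rearranging, v(i-2) = (v(i) + v(i-1)) / -2.
v(3) = (-31 + 29) / -2 = -2/-2 = 1
v(2) = (29 + 1) / -2 = 30/-2 = -15
v(1) = (1 + (-15)) / -2 = -14/-2 = 7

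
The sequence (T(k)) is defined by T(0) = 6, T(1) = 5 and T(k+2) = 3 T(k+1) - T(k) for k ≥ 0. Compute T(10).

18321

T(2) = 3*5 - 6 = 9
T(3) = 3*9 - 5 = 22
T(4) = 3*22 - 9 = 57
T(5) = 3*57 - 22 = 149
T(6) = 3*149 - 57 = 390
T(7) = 3*390 - 149 = 1021
T(8) = 3*1021 - 390 = 2673
T(9) = 3*2673 - 1021 = 6998
T(10) = 3*6998 - 2673 = 18321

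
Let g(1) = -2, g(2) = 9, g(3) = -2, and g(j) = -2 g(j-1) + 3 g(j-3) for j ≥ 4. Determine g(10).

g(4) = -2(-2) + 3(-2) = -2
g(5) = -2(-2) + 3(9) = 31
g(6) = -2(31) + 3(-2) = -68
g(7) = -2(-68) + 3(-2) = 130
g(8) = -2(130) + 3(31) = -167
g(9) = -2(-167) + 3(-68) = 130
g(10) = -2(130) + 3(130) = 130

130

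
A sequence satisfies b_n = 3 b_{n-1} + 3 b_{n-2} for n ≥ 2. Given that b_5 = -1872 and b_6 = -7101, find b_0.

-5

Rearranging, b_{n-2} = (b_n - 3 b_{n-1}) / 3.
b_4 = (-7101 - 3(-1872)) / 3 = -1485/3 = -495
b_3 = (-1872 - 3(-495)) / 3 = -387/3 = -129
b_2 = (-495 - 3(-129)) / 3 = -108/3 = -36
b_1 = (-129 - 3(-36)) / 3 = -21/3 = -7
b_0 = (-36 - 3(-7)) / 3 = -15/3 = -5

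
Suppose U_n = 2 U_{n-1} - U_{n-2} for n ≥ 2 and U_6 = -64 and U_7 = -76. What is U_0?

8

Rearranging, U_{n-2} = -(U_n - 2 U_{n-1}).
U_5 = -(-76 - 2*(-64)) = -52
U_4 = -(-64 - 2*(-52)) = -40
U_3 = -(-52 - 2*(-40)) = -28
U_2 = -(-40 - 2*(-28)) = -16
U_1 = -(-28 - 2*(-16)) = -4
U_0 = -(-16 - 2*(-4)) = 8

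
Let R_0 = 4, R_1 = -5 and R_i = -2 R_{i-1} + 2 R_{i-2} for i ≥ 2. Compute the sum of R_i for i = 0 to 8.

5207

R_2 = -2(-5) + 2(4) = 18
R_3 = -2(18) + 2(-5) = -46
R_4 = -2(-46) + 2(18) = 128
R_5 = -2(128) + 2(-46) = -348
R_6 = -2(-348) + 2(128) = 952
R_7 = -2(952) + 2(-348) = -2600
R_8 = -2(-2600) + 2(952) = 7104
Sum = 4 + (-5) + 18 + (-46) + 128 + (-348) + 952 + (-2600) + 7104 = 5207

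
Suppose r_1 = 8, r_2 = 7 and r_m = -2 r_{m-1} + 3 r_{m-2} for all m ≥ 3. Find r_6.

-53

r_3 = -2·7 + 3·8 = 10
r_4 = -2·10 + 3·7 = 1
r_5 = -2·1 + 3·10 = 28
r_6 = -2·28 + 3·1 = -53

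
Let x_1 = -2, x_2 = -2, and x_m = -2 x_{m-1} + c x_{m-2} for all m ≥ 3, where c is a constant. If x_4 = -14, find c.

-3

x_3 = 4 - 2c
x_4 = -8 + 2c
So -8 + 2c = -14, giving c = -3.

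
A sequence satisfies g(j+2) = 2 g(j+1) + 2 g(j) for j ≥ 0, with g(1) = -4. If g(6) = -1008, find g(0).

Let g(0) = z.
g(2) = -8 + 2z
g(3) = -24 + 4z
g(4) = -64 + 12z
g(5) = -176 + 32z
g(6) = -480 + 88z
So -480 + 88z = -1008, giving z = -6.

-6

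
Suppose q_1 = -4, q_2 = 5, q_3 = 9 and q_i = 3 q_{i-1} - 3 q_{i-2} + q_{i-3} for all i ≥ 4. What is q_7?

-25

q_4 = 3·9 - 3·5 + (-4) = 8
q_5 = 3·8 - 3·9 + 5 = 2
q_6 = 3·2 - 3·8 + 9 = -9
q_7 = 3·(-9) - 3·2 + 8 = -25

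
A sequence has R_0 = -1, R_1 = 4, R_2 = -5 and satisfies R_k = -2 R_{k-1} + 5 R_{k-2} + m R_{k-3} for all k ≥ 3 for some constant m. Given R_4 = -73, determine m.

2

R_3 = 30 - m
R_4 = -85 + 6m
So -85 + 6m = -73, giving m = 2.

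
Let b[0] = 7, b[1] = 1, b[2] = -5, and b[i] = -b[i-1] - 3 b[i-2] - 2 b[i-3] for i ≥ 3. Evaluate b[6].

b[3] = -(-5) - 3·1 - 2·7 = -12
b[4] = -(-12) - 3·(-5) - 2·1 = 25
b[5] = -25 - 3·(-12) - 2·(-5) = 21
b[6] = -21 - 3·25 - 2·(-12) = -72

-72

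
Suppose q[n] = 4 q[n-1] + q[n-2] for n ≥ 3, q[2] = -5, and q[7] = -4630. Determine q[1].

Let q[1] = z.
q[3] = -20 + z
q[4] = -85 + 4z
q[5] = -360 + 17z
q[6] = -1525 + 72z
q[7] = -6460 + 305z
So -6460 + 305z = -4630, giving z = 6.

6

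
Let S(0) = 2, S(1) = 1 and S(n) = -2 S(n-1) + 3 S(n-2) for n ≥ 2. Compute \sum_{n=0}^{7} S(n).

-396

S(2) = -2*1 + 3*2 = 4
S(3) = -2*4 + 3*1 = -5
S(4) = -2*(-5) + 3*4 = 22
S(5) = -2*22 + 3*(-5) = -59
S(6) = -2*(-59) + 3*22 = 184
S(7) = -2*184 + 3*(-59) = -545
Sum = 2 + 1 + 4 + (-5) + 22 + (-59) + 184 + (-545) = -396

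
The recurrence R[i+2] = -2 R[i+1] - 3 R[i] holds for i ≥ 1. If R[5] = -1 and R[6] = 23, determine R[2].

-1

Rearranging, R[i-2] = (R[i] + 2 R[i-1]) / -3.
R[4] = (23 + 2·(-1)) / -3 = 21/-3 = -7
R[3] = (-1 + 2·(-7)) / -3 = -15/-3 = 5
R[2] = (-7 + 2·5) / -3 = 3/-3 = -1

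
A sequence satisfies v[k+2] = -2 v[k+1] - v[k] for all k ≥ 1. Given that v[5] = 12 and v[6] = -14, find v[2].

-6

Rearranging, v[k-2] = -(v[k] + 2 v[k-1]).
v[4] = -(-14 + 2*12) = -10
v[3] = -(12 + 2*(-10)) = 8
v[2] = -(-10 + 2*8) = -6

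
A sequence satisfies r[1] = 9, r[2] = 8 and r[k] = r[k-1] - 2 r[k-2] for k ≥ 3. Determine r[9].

-150

r[3] = 8 - 2*9 = -10
r[4] = (-10) - 2*8 = -26
r[5] = (-26) - 2*(-10) = -6
r[6] = (-6) - 2*(-26) = 46
r[7] = 46 - 2*(-6) = 58
r[8] = 58 - 2*46 = -34
r[9] = (-34) - 2*58 = -150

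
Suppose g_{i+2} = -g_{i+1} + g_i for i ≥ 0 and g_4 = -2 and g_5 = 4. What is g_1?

2

Rearranging, g_{i-2} = g_i + g_{i-1}.
g_3 = 4 + (-2) = 2
g_2 = -2 + 2 = 0
g_1 = 2 + 0 = 2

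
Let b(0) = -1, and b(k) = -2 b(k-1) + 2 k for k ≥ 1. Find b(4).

b(1) = -2·(-1) + 2 = 4
b(2) = -2·4 + 4 = -4
b(3) = -2·(-4) + 6 = 14
b(4) = -2·14 + 8 = -20

-20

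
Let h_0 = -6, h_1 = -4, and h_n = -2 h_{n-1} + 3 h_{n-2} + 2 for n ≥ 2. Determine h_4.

h_2 = -2·(-4) + 3·(-6) + 2 = -8
h_3 = -2·(-8) + 3·(-4) + 2 = 6
h_4 = -2·6 + 3·(-8) + 2 = -34

-34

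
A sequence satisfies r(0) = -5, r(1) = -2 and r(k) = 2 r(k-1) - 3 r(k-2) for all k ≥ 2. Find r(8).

83

r(2) = 2(-2) - 3(-5) = 11
r(3) = 2(11) - 3(-2) = 28
r(4) = 2(28) - 3(11) = 23
r(5) = 2(23) - 3(28) = -38
r(6) = 2(-38) - 3(23) = -145
r(7) = 2(-145) - 3(-38) = -176
r(8) = 2(-176) - 3(-145) = 83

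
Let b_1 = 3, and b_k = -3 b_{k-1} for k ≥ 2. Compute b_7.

b_2 = -3*3 = -9
b_3 = -3*(-9) = 27
b_4 = -3*27 = -81
b_5 = -3*(-81) = 243
b_6 = -3*243 = -729
b_7 = -3*(-729) = 2187

2187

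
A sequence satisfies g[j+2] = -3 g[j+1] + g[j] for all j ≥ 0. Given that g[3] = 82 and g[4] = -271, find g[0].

-4

Rearranging, g[j-2] = g[j] + 3 g[j-1].
g[2] = -271 + 3·82 = -25
g[1] = 82 + 3·(-25) = 7
g[0] = -25 + 3·7 = -4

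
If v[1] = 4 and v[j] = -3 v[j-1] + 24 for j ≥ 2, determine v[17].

-86093436

The fixed point is 24/(1 + 3) = 6, so v[j] - 6 = -3(v[j-1] - 6).
Hence v[j] = -2·(-3)^{j-1} + 6.
v[17] = -2·(-3)^{16} + 6 = -2·43046721 + 6 = -86093436.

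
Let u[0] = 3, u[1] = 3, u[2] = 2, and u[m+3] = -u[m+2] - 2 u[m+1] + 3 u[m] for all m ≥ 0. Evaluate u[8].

u[3] = -2 - 2*3 + 3*3 = 1
u[4] = -1 - 2*2 + 3*3 = 4
u[5] = -4 - 2*1 + 3*2 = 0
u[6] = -0 - 2*4 + 3*1 = -5
u[7] = -(-5) - 2*0 + 3*4 = 17
u[8] = -17 - 2*(-5) + 3*0 = -7

-7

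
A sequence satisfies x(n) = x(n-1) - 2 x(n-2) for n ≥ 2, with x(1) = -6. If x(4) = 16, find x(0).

-1

Let x(0) = z.
x(2) = -6 - 2z
x(3) = 6 - 2z
x(4) = 18 + 2z
So 18 + 2z = 16, giving z = -1.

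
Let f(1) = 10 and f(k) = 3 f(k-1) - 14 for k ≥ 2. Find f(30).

The fixed point is -14/(1 - 3) = 7, so f(k) - 7 = 3(f(k-1) - 7).
Hence f(k) = 3·3^{k-1} + 7.
f(30) = 3·3^{29} + 7 = 3·68630377364883 + 7 = 205891132094656.

205891132094656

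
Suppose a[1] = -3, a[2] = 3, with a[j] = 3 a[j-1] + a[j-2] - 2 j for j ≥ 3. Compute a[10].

a[3] = 3(3) + (-3) - 6 = 0
a[4] = 3(0) + 3 - 8 = -5
a[5] = 3(-5) + 0 - 10 = -25
a[6] = 3(-25) + (-5) - 12 = -92
a[7] = 3(-92) + (-25) - 14 = -315
a[8] = 3(-315) + (-92) - 16 = -1053
a[9] = 3(-1053) + (-315) - 18 = -3492
a[10] = 3(-3492) + (-1053) - 20 = -11549

-11549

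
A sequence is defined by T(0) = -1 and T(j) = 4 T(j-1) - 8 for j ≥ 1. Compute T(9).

T(1) = 4*(-1) - 8 = -12
T(2) = 4*(-12) - 8 = -56
T(3) = 4*(-56) - 8 = -232
T(4) = 4*(-232) - 8 = -936
T(5) = 4*(-936) - 8 = -3752
T(6) = 4*(-3752) - 8 = -15016
T(7) = 4*(-15016) - 8 = -60072
T(8) = 4*(-60072) - 8 = -240296
T(9) = 4*(-240296) - 8 = -961192

-961192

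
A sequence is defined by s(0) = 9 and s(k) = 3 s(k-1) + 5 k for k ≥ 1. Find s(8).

s(1) = 3*9 + 5 = 32
s(2) = 3*32 + 10 = 106
s(3) = 3*106 + 15 = 333
s(4) = 3*333 + 20 = 1019
s(5) = 3*1019 + 25 = 3082
s(6) = 3*3082 + 30 = 9276
s(7) = 3*9276 + 35 = 27863
s(8) = 3*27863 + 40 = 83629

83629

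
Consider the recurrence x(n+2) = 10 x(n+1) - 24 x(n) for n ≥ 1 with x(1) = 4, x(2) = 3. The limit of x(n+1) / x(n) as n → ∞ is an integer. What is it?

The characteristic equation is r^2 - 10r + 24 = 0, which factors as (r - 6)(r - 4) = 0.
So the roots are 6 and 4. Since |6| > |4| and the coefficient of 6^n is non-zero, the ratio tends to 6.

6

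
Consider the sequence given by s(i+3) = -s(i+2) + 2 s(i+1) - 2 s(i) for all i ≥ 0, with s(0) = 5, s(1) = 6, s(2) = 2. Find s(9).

220

s(3) = -2 + 2*6 - 2*5 = 0
s(4) = -0 + 2*2 - 2*6 = -8
s(5) = -(-8) + 2*0 - 2*2 = 4
s(6) = -4 + 2*(-8) - 2*0 = -20
s(7) = -(-20) + 2*4 - 2*(-8) = 44
s(8) = -44 + 2*(-20) - 2*4 = -92
s(9) = -(-92) + 2*44 - 2*(-20) = 220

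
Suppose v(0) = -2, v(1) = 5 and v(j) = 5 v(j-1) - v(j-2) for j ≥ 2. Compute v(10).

v(2) = 5·5 - (-2) = 27
v(3) = 5·27 - 5 = 130
v(4) = 5·130 - 27 = 623
v(5) = 5·623 - 130 = 2985
v(6) = 5·2985 - 623 = 14302
v(7) = 5·14302 - 2985 = 68525
v(8) = 5·68525 - 14302 = 328323
v(9) = 5·328323 - 68525 = 1573090
v(10) = 5·1573090 - 328323 = 7537127

7537127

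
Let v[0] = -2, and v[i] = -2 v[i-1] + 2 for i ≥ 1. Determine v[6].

-170

v[1] = -2·(-2) + 2 = 6
v[2] = -2·6 + 2 = -10
v[3] = -2·(-10) + 2 = 22
v[4] = -2·22 + 2 = -42
v[5] = -2·(-42) + 2 = 86
v[6] = -2·86 + 2 = -170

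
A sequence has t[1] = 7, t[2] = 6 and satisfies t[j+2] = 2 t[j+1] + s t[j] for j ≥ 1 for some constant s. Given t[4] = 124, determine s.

5

t[3] = 12 + 7s
t[4] = 24 + 20s
So 24 + 20s = 124, giving s = 5.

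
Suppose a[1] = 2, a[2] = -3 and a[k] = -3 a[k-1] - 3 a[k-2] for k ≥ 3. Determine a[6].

27

a[3] = -3(-3) - 3(2) = 3
a[4] = -3(3) - 3(-3) = 0
a[5] = -3(0) - 3(3) = -9
a[6] = -3(-9) - 3(0) = 27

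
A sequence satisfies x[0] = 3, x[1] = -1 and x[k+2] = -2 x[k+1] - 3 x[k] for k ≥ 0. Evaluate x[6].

89

x[2] = -2·(-1) - 3·3 = -7
x[3] = -2·(-7) - 3·(-1) = 17
x[4] = -2·17 - 3·(-7) = -13
x[5] = -2·(-13) - 3·17 = -25
x[6] = -2·(-25) - 3·(-13) = 89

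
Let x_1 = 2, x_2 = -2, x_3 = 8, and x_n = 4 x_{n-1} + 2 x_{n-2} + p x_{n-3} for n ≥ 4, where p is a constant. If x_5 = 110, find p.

-3

x_4 = 28 + 2p
x_5 = 128 + 6p
So 128 + 6p = 110, giving p = -3.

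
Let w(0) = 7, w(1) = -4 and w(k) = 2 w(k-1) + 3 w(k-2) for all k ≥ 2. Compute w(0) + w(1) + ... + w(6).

826

w(2) = 2*(-4) + 3*7 = 13
w(3) = 2*13 + 3*(-4) = 14
w(4) = 2*14 + 3*13 = 67
w(5) = 2*67 + 3*14 = 176
w(6) = 2*176 + 3*67 = 553
Sum = 7 + (-4) + 13 + 14 + 67 + 176 + 553 = 826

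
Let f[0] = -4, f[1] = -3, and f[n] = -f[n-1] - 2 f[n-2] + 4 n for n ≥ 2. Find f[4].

f[2] = -(-3) - 2(-4) + 8 = 19
f[3] = -19 - 2(-3) + 12 = -1
f[4] = -(-1) - 2(19) + 16 = -21

-21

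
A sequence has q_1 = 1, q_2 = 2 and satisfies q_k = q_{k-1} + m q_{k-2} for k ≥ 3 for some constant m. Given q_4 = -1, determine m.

-1

q_3 = 2 + m
q_4 = 2 + 3m
So 2 + 3m = -1, giving m = -1.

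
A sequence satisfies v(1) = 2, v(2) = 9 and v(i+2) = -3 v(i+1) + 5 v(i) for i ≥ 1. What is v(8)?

27981

v(3) = -3(9) + 5(2) = -17
v(4) = -3(-17) + 5(9) = 96
v(5) = -3(96) + 5(-17) = -373
v(6) = -3(-373) + 5(96) = 1599
v(7) = -3(1599) + 5(-373) = -6662
v(8) = -3(-6662) + 5(1599) = 27981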